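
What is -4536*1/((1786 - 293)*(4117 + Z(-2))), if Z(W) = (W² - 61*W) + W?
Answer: -4536/6331813 ≈ -0.00071638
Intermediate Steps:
Z(W) = W² - 60*W
-4536*1/((1786 - 293)*(4117 + Z(-2))) = -4536*1/((1786 - 293)*(4117 - 2*(-60 - 2))) = -4536*1/(1493*(4117 - 2*(-62))) = -4536*1/(1493*(4117 + 124)) = -4536/(1493*4241) = -4536/6331813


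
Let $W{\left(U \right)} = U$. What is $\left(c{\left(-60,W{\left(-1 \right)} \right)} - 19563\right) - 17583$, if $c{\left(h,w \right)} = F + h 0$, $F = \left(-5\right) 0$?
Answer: $-37146$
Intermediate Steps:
$F = 0$
$c{\left(h,w \right)} = 0$ ($c{\left(h,w \right)} = 0 + h 0 = 0 + 0 = 0$)
$\left(c{\left(-60,W{\left(-1 \right)} \right)} - 19563\right) - 17583 = \left(0 - 19563\right) - 17583 = -19563 - 17583 = -37146$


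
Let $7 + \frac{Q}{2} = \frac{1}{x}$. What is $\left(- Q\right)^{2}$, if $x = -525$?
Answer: $\frac{54051904}{275625} \approx 196.11$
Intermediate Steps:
$Q = - \frac{7352}{525}$ ($Q = -14 + \frac{2}{-525} = -14 + 2 \left(- \frac{1}{525}\right) = -14 - \frac{2}{525} = - \frac{7352}{525} \approx -14.004$)
$\left(- Q\right)^{2} = \left(\left(-1\right) \left(- \frac{7352}{525}\right)\right)^{2} = \left(\frac{7352}{525}\right)^{2} = \frac{54051904}{275625}$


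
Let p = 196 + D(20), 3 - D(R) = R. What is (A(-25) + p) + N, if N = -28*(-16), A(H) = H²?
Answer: 1252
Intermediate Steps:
D(R) = 3 - R
N = 448
p = 179 (p = 196 + (3 - 1*20) = 196 + (3 - 20) = 196 - 17 = 179)
(A(-25) + p) + N = ((-25)² + 179) + 448 = (625 + 179) + 448 = 804 + 448 = 1252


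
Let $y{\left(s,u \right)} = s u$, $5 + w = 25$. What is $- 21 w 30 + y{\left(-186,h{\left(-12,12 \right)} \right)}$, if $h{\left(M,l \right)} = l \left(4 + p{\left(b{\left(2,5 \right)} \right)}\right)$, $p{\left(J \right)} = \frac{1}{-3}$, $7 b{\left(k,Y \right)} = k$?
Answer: $-20784$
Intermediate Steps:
$w = 20$ ($w = -5 + 25 = 20$)
$b{\left(k,Y \right)} = \frac{k}{7}$
$p{\left(J \right)} = - \frac{1}{3}$
$h{\left(M,l \right)} = \frac{11 l}{3}$ ($h{\left(M,l \right)} = l \left(4 - \frac{1}{3}\right) = l \frac{11}{3} = \frac{11 l}{3}$)
$- 21 w 30 + y{\left(-186,h{\left(-12,12 \right)} \right)} = \left(-21\right) 20 \cdot 30 - 186 \cdot \frac{11}{3} \cdot 12 = \left(-420\right) 30 - 8184 = -12600 - 8184 = -20784$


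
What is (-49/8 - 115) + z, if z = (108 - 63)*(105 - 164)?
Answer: -22209/8 ≈ -2776.1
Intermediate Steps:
z = -2655 (z = 45*(-59) = -2655)
(-49/8 - 115) + z = (-49/8 - 115) - 2655 = -969/8 - 2655 = -22209/8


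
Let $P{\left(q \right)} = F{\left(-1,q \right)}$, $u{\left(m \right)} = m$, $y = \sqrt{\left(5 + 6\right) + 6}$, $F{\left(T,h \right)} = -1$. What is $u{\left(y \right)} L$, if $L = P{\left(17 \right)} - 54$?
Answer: $- 55 \sqrt{17} \approx -226.77$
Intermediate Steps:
$y = \sqrt{17}$ ($y = \sqrt{11 + 6} = \sqrt{17} \approx 4.1231$)
$P{\left(q \right)} = -1$
$L = -55$ ($L = -1 - 54 = -55$)
$u{\left(y \right)} L = \sqrt{17} \left(-55\right) = - 55 \sqrt{17}$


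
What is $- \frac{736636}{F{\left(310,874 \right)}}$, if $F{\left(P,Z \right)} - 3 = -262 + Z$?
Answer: $- \frac{736636}{615} \approx -1197.8$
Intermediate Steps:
$F{\left(P,Z \right)} = -259 + Z$ ($F{\left(P,Z \right)} = 3 + \left(-262 + Z\right) = -259 + Z$)
$- \frac{736636}{F{\left(310,874 \right)}} = - \frac{736636}{-259 + 874} = - \frac{736636}{615}$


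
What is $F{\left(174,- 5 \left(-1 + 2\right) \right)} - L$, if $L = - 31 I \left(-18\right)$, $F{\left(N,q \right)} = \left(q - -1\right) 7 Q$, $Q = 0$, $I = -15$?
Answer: $8370$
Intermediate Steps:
$F{\left(N,q \right)} = 0$ ($F{\left(N,q \right)} = \left(q - -1\right) 7 \cdot 0 = \left(q + 1\right) 7 \cdot 0 = \left(1 + q\right) 7 \cdot 0 = \left(7 + 7 q\right) 0 = 0$)
$L = -8370$ ($L = \left(-31\right) \left(-15\right) \left(-18\right) = 465 \left(-18\right) = -8370$)
$F{\left(174,- 5 \left(-1 + 2\right) \right)} - L = 0 - -8370 = 0 + 8370 = 8370$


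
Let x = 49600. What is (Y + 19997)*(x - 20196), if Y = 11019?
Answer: 911994464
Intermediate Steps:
(Y + 19997)*(x - 20196) = (11019 + 19997)*(49600 - 20196) = 31016*29404 = 911994464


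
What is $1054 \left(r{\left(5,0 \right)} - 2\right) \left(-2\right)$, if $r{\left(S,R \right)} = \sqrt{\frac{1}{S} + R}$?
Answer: $4216 - \frac{2108 \sqrt{5}}{5} \approx 3273.3$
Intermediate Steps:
$r{\left(S,R \right)} = \sqrt{R + \frac{1}{S}}$
$1054 \left(r{\left(5,0 \right)} - 2\right) \left(-2\right) = 1054 \left(\sqrt{0 + \frac{1}{5}} - 2\right) \left(-2\right) = 1054 \left(\sqrt{\frac{1}{5}} - 2\right) \left(-2\right) = 1054 \left(\frac{\sqrt{5}}{5} - 2\right) \left(-2\right) = 1054 \left(-2 + \frac{\sqrt{5}}{5}\right) \left(-2\right) = 1054 \left(4 - \frac{2 \sqrt{5}}{5}\right) = 4216 - \frac{2108 \sqrt{5}}{5}$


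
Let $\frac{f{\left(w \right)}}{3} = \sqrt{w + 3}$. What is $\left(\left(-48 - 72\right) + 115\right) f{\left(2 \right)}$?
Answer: $- 15 \sqrt{5} \approx -33.541$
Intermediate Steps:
$f{\left(w \right)} = 3 \sqrt{3 + w}$ ($f{\left(w \right)} = 3 \sqrt{w + 3} = 3 \sqrt{3 + w}$)
$\left(\left(-48 - 72\right) + 115\right) f{\left(2 \right)} = \left(\left(-48 - 72\right) + 115\right) 3 \sqrt{3 + 2} = \left(\left(-48 - 72\right) + 115\right) 3 \sqrt{5} = \left(-120 + 115\right) 3 \sqrt{5} = - 5 \cdot 3 \sqrt{5} = - 15 \sqrt{5}$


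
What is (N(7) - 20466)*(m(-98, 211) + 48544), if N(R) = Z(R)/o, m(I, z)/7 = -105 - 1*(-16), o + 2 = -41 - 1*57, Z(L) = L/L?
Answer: -98075166521/100 ≈ -9.8075e+8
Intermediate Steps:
Z(L) = 1
o = -100 (o = -2 + (-41 - 1*57) = -2 + (-41 - 57) = -2 - 98 = -100)
m(I, z) = -623 (m(I, z) = 7*(-105 - 1*(-16)) = 7*(-105 + 16) = 7*(-89) = -623)
N(R) = -1/100 (N(R) = 1/(-100) = 1*(-1/100) = -1/100)
(N(7) - 20466)*(m(-98, 211) + 48544) = (-1/100 - 20466)*(-623 + 48544) = -2046601/100*47921 = -98075166521/100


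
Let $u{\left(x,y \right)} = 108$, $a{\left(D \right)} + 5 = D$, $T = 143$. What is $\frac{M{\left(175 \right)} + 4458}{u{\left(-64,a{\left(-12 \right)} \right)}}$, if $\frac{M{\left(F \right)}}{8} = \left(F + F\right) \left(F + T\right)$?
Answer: $\frac{149143}{18} \approx 8285.7$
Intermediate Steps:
$a{\left(D \right)} = -5 + D$
$M{\left(F \right)} = 16 F \left(143 + F\right)$ ($M{\left(F \right)} = 8 \left(F + F\right) \left(F + 143\right) = 8 \cdot 2 F \left(143 + F\right) = 16 F \left(143 + F\right)$)
$\frac{M{\left(175 \right)} + 4458}{u{\left(-64,a{\left(-12 \right)} \right)}} = \frac{16 \cdot 175 \left(143 + 175\right) + 4458}{108} = \left(16 \cdot 175 \cdot 318 + 4458\right) \frac{1}{108} = \left(890400 + 4458\right) \frac{1}{108} = 894858 \cdot \frac{1}{108} = \frac{149143}{18}$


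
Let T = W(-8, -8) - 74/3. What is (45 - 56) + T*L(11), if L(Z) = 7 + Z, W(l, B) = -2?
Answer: -491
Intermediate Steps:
T = -80/3 (T = -2 - 74/3 = -80/3 ≈ -26.667)
(45 - 56) + T*L(11) = (45 - 56) - 80*(7 + 11)/3 = -11 - 80/3*18 = -11 - 480 = -491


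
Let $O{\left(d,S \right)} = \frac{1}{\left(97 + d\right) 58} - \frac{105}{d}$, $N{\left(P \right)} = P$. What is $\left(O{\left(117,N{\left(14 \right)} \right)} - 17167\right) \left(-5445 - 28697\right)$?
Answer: $\frac{141867346040327}{242034} \approx 5.8615 \cdot 10^{8}$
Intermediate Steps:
$O{\left(d,S \right)} = - \frac{105}{d} + \frac{1}{58 \left(97 + d\right)}$ ($O{\left(d,S \right)} = \frac{1}{97 + d} \frac{1}{58} - \frac{105}{d} = \frac{1}{58 \left(97 + d\right)} - \frac{105}{d} = - \frac{105}{d} + \frac{1}{58 \left(97 + d\right)}$)
$\left(O{\left(117,N{\left(14 \right)} \right)} - 17167\right) \left(-5445 - 28697\right) = \left(\frac{-590730 - 712413}{58 \cdot 117 \left(97 + 117\right)} - 17167\right) \left(-5445 - 28697\right) = \left(\frac{1}{58} \cdot \frac{1}{117} \cdot \frac{1}{214} \left(-590730 - 712413\right) - 17167\right) \left(-34142\right) = \left(\frac{1}{58} \cdot \frac{1}{117} \cdot \frac{1}{214} \left(-1303143\right) - 17167\right) \left(-34142\right) = \left(- \frac{434381}{484068} - 17167\right) \left(-34142\right) = \left(- \frac{8310429737}{484068}\right) \left(-34142\right) = \frac{141867346040327}{242034}$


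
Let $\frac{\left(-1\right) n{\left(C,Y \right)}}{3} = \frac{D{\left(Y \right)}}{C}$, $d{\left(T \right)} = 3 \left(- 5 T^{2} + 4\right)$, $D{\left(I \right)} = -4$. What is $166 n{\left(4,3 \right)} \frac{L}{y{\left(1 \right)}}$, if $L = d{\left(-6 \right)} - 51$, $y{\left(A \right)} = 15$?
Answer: $- \frac{96114}{5} \approx -19223.0$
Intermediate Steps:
$d{\left(T \right)} = 12 - 15 T^{2}$ ($d{\left(T \right)} = 3 \left(4 - 5 T^{2}\right) = 12 - 15 T^{2}$)
$L = -579$ ($L = \left(12 - 15 \left(-6\right)^{2}\right) - 51 = \left(12 - 540\right) - 51 = -528 - 51 = -579$)
$n{\left(C,Y \right)} = \frac{12}{C}$ ($n{\left(C,Y \right)} = - 3 \left(- \frac{4}{C}\right) = \frac{12}{C}$)
$166 n{\left(4,3 \right)} \frac{L}{y{\left(1 \right)}} = 166 \cdot \frac{12}{4} \left(- \frac{579}{15}\right) = 166 \cdot 12 \cdot \frac{1}{4} \left(\left(-579\right) \frac{1}{15}\right) = 166 \cdot 3 \left(- \frac{193}{5}\right) = 498 \left(- \frac{193}{5}\right) = - \frac{96114}{5}$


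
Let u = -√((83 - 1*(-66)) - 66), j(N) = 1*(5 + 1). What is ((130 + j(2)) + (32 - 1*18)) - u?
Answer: 150 + √83 ≈ 159.11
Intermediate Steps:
j(N) = 6 (j(N) = 1*6 = 6)
u = -√83 (u = -√((83 + 66) - 66) = -√(149 - 66) = -√83 ≈ -9.1104)
((130 + j(2)) + (32 - 1*18)) - u = ((130 + 6) + (32 - 1*18)) - (-1)*√83 = (136 + (32 - 18)) + √83 = (136 + 14) + √83 = 150 + √83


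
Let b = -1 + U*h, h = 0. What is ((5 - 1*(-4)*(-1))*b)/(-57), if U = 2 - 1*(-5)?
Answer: 1/57 ≈ 0.017544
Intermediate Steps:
U = 7 (U = 2 + 5 = 7)
b = -1 (b = -1 + 7*0 = -1 + 0 = -1)
((5 - 1*(-4)*(-1))*b)/(-57) = ((5 - 1*(-4)*(-1))*(-1))/(-57) = ((5 - (-4)*(-1))*(-1))*(-1/57) = ((5 - 1*4)*(-1))*(-1/57) = ((5 - 4)*(-1))*(-1/57) = (1*(-1))*(-1/57) = -1*(-1/57) = 1/57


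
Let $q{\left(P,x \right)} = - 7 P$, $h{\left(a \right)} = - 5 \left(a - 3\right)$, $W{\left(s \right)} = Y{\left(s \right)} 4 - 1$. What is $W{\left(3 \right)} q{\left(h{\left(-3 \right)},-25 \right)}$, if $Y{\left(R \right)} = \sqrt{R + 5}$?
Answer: $210 - 1680 \sqrt{2} \approx -2165.9$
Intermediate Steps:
$Y{\left(R \right)} = \sqrt{5 + R}$
$W{\left(s \right)} = -1 + 4 \sqrt{5 + s}$ ($W{\left(s \right)} = \sqrt{5 + s} 4 - 1 = 4 \sqrt{5 + s} - 1 = -1 + 4 \sqrt{5 + s}$)
$h{\left(a \right)} = 15 - 5 a$ ($h{\left(a \right)} = - 5 \left(-3 + a\right) = 15 - 5 a$)
$W{\left(3 \right)} q{\left(h{\left(-3 \right)},-25 \right)} = \left(-1 + 4 \sqrt{5 + 3}\right) \left(- 7 \left(15 - -15\right)\right) = \left(-1 + 4 \sqrt{8}\right) \left(- 7 \left(15 + 15\right)\right) = \left(-1 + 4 \cdot 2 \sqrt{2}\right) \left(\left(-7\right) 30\right) = \left(-1 + 8 \sqrt{2}\right) \left(-210\right) = 210 - 1680 \sqrt{2}$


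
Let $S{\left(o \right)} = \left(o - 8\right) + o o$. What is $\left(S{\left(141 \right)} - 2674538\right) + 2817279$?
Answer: $162755$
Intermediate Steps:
$S{\left(o \right)} = -8 + o + o^{2}$ ($S{\left(o \right)} = \left(-8 + o\right) + o^{2} = -8 + o + o^{2}$)
$\left(S{\left(141 \right)} - 2674538\right) + 2817279 = \left(\left(-8 + 141 + 141^{2}\right) - 2674538\right) + 2817279 = \left(\left(-8 + 141 + 19881\right) - 2674538\right) + 2817279 = \left(20014 - 2674538\right) + 2817279 = -2654524 + 2817279 = 162755$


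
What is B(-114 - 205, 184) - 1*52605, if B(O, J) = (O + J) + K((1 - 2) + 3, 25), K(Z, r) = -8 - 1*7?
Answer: -52755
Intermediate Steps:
K(Z, r) = -15 (K(Z, r) = -8 - 7 = -15)
B(O, J) = -15 + J + O (B(O, J) = (O + J) - 15 = (J + O) - 15 = -15 + J + O)
B(-114 - 205, 184) - 1*52605 = (-15 + 184 + (-114 - 205)) - 1*52605 = (-15 + 184 - 319) - 52605 = -150 - 52605 = -52755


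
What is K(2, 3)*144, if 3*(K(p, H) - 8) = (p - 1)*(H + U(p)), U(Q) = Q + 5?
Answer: 1632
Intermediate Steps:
U(Q) = 5 + Q
K(p, H) = 8 + (-1 + p)*(5 + H + p)/3 (K(p, H) = 8 + ((p - 1)*(H + (5 + p)))/3 = 8 + ((-1 + p)*(5 + H + p))/3 = 8 + (-1 + p)*(5 + H + p)/3)
K(2, 3)*144 = (19/3 - ⅓*3 - ⅓*2 + (⅓)*3*2 + (⅓)*2*(5 + 2))*144 = (19/3 - 1 - ⅔ + 2 + (⅓)*2*7)*144 = (19/3 - 1 - ⅔ + 2 + 14/3)*144 = (34/3)*144 = 1632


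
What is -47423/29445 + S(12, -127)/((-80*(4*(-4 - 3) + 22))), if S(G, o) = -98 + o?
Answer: -1959211/942240 ≈ -2.0793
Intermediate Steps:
-47423/29445 + S(12, -127)/((-80*(4*(-4 - 3) + 22))) = -47423/29445 + (-98 - 127)/((-80*(4*(-4 - 3) + 22))) = -47423*1/29445 - 225*(-1/(80*(4*(-7) + 22))) = -47423/29445 - 225*(-1/(80*(-28 + 22))) = -47423/29445 - 225/((-80*(-6))) = -47423/29445 - 225/480 = -47423/29445 - 225*1/480 = -47423/29445 - 15/32 = -1959211/942240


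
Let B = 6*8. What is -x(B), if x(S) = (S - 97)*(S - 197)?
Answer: -7301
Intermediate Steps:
B = 48
x(S) = (-197 + S)*(-97 + S) (x(S) = (-97 + S)*(-197 + S) = (-197 + S)*(-97 + S))
-x(B) = -(19109 + 48**2 - 294*48) = -(19109 + 2304 - 14112) = -1*7301 = -7301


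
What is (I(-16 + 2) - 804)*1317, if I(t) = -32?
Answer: -1101012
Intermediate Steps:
(I(-16 + 2) - 804)*1317 = (-32 - 804)*1317 = -836*1317 = -1101012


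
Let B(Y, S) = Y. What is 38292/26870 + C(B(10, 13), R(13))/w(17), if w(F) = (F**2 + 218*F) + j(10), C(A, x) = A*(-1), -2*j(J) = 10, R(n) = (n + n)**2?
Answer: 7625819/5360565 ≈ 1.4226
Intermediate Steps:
R(n) = 4*n**2 (R(n) = (2*n)**2 = 4*n**2)
j(J) = -5 (j(J) = -1/2*10 = -5)
C(A, x) = -A
w(F) = -5 + F**2 + 218*F (w(F) = (F**2 + 218*F) - 5 = -5 + F**2 + 218*F)
38292/26870 + C(B(10, 13), R(13))/w(17) = 38292/26870 + (-1*10)/(-5 + 17**2 + 218*17) = 38292*(1/26870) - 10/(-5 + 289 + 3706) = 19146/13435 - 10/3990 = 19146/13435 - 10*1/3990 = 19146/13435 - 1/399 = 7625819/5360565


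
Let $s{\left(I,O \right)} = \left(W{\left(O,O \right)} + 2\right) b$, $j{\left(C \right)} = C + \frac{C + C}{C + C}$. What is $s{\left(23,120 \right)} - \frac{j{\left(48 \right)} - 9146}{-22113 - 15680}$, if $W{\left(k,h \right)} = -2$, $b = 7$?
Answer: $- \frac{9097}{37793} \approx -0.24071$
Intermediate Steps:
$j{\left(C \right)} = 1 + C$ ($j{\left(C \right)} = C + \frac{2 C}{2 C} = C + 2 C \frac{1}{2 C} = C + 1 = 1 + C$)
$s{\left(I,O \right)} = 0$ ($s{\left(I,O \right)} = \left(-2 + 2\right) 7 = 0 \cdot 7 = 0$)
$s{\left(23,120 \right)} - \frac{j{\left(48 \right)} - 9146}{-22113 - 15680} = 0 - \frac{\left(1 + 48\right) - 9146}{-22113 - 15680} = 0 - \frac{49 - 9146}{-37793} = 0 - \left(-9097\right) \left(- \frac{1}{37793}\right) = 0 - \frac{9097}{37793} = - \frac{9097}{37793}$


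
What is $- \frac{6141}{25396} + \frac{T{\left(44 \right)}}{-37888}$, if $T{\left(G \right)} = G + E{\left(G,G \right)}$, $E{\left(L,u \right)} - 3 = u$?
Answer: $- \frac{58745311}{240550912} \approx -0.24421$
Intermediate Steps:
$E{\left(L,u \right)} = 3 + u$
$T{\left(G \right)} = 3 + 2 G$ ($T{\left(G \right)} = G + \left(3 + G\right) = 3 + 2 G$)
$- \frac{6141}{25396} + \frac{T{\left(44 \right)}}{-37888} = - \frac{6141}{25396} + \frac{3 + 2 \cdot 44}{-37888} = \left(-6141\right) \frac{1}{25396} + \left(3 + 88\right) \left(- \frac{1}{37888}\right) = - \frac{6141}{25396} + 91 \left(- \frac{1}{37888}\right) = - \frac{6141}{25396} - \frac{91}{37888} = - \frac{58745311}{240550912}$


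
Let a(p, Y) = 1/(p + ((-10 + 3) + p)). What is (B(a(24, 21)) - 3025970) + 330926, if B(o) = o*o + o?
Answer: -4530368922/1681 ≈ -2.6950e+6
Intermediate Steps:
a(p, Y) = 1/(-7 + 2*p) (a(p, Y) = 1/(p + (-7 + p)) = 1/(-7 + 2*p))
B(o) = o + o**2 (B(o) = o**2 + o = o + o**2)
(B(a(24, 21)) - 3025970) + 330926 = ((1 + 1/(-7 + 2*24))/(-7 + 2*24) - 3025970) + 330926 = ((1 + 1/(-7 + 48))/(-7 + 48) - 3025970) + 330926 = ((1 + 1/41)/41 - 3025970) + 330926 = ((1/41)*(42/41) - 3025970) + 330926 = (42/1681 - 3025970) + 330926 = -5086655528/1681 + 330926 = -4530368922/1681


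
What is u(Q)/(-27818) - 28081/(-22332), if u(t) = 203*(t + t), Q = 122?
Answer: -23213669/44373684 ≈ -0.52314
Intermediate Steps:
u(t) = 406*t (u(t) = 203*(2*t) = 406*t)
u(Q)/(-27818) - 28081/(-22332) = (406*122)/(-27818) - 28081/(-22332) = 49532*(-1/27818) - 28081*(-1/22332) = -3538/1987 + 28081/22332 = -23213669/44373684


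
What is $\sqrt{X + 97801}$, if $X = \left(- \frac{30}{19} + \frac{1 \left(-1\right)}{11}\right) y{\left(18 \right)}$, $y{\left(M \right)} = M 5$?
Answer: $\frac{\sqrt{4265480791}}{209} \approx 312.49$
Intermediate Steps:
$y{\left(M \right)} = 5 M$
$X = - \frac{31410}{209}$ ($X = \left(- \frac{30}{19} + \frac{1 \left(-1\right)}{11}\right) 5 \cdot 18 = \left(\left(-30\right) \frac{1}{19} - \frac{1}{11}\right) 90 = \left(- \frac{30}{19} - \frac{1}{11}\right) 90 = \left(- \frac{349}{209}\right) 90 = - \frac{31410}{209} \approx -150.29$)
$\sqrt{X + 97801} = \sqrt{- \frac{31410}{209} + 97801} = \sqrt{\frac{20408999}{209}} = \frac{\sqrt{4265480791}}{209}$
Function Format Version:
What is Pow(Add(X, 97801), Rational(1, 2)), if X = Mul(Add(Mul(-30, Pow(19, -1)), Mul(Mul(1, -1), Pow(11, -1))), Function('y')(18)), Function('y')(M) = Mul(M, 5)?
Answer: Mul(Rational(1, 209), Pow(4265480791, Rational(1, 2))) ≈ 312.49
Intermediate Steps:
Function('y')(M) = Mul(5, M)
X = Rational(-31410, 209) (X = Mul(Add(Mul(-30, Pow(19, -1)), Mul(Mul(1, -1), Pow(11, -1))), Mul(5, 18)) = Mul(Add(Mul(-30, Rational(1, 19)), Mul(-1, Rational(1, 11))), 90) = Mul(Add(Rational(-30, 19), Rational(-1, 11)), 90) = Mul(Rational(-349, 209), 90) = Rational(-31410, 209) ≈ -150.29)
Pow(Add(X, 97801), Rational(1, 2)) = Pow(Add(Rational(-31410, 209), 97801), Rational(1, 2)) = Pow(Rational(20408999, 209), Rational(1, 2)) = Mul(Rational(1, 209), Pow(4265480791, Rational(1, 2)))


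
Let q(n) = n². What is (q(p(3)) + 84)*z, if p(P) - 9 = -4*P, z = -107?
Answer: -9951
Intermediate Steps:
p(P) = 9 - 4*P
(q(p(3)) + 84)*z = ((9 - 4*3)² + 84)*(-107) = ((9 - 12)² + 84)*(-107) = ((-3)² + 84)*(-107) = (9 + 84)*(-107) = 93*(-107) = -9951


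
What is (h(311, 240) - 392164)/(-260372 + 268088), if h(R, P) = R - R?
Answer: -98041/1929 ≈ -50.825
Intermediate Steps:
h(R, P) = 0
(h(311, 240) - 392164)/(-260372 + 268088) = (0 - 392164)/(-260372 + 268088) = -392164/7716 = -392164*1/7716 = -98041/1929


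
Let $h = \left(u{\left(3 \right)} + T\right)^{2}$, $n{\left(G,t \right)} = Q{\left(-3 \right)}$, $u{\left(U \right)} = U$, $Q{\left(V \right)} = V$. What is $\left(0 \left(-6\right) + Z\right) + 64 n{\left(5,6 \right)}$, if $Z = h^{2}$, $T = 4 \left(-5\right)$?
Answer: $83329$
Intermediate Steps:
$T = -20$
$n{\left(G,t \right)} = -3$
$h = 289$ ($h = \left(3 - 20\right)^{2} = \left(-17\right)^{2} = 289$)
$Z = 83521$ ($Z = 289^{2} = 83521$)
$\left(0 \left(-6\right) + Z\right) + 64 n{\left(5,6 \right)} = \left(0 \left(-6\right) + 83521\right) + 64 \left(-3\right) = \left(0 + 83521\right) - 192 = 83521 - 192 = 83329$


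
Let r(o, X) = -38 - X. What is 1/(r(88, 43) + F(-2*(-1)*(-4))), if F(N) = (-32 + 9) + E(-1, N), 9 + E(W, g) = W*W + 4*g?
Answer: -1/144 ≈ -0.0069444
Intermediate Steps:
E(W, g) = -9 + W**2 + 4*g (E(W, g) = -9 + (W*W + 4*g) = -9 + (W**2 + 4*g) = -9 + W**2 + 4*g)
F(N) = -31 + 4*N (F(N) = (-32 + 9) + (-9 + (-1)**2 + 4*N) = -23 + (-9 + 1 + 4*N) = -23 + (-8 + 4*N) = -31 + 4*N)
1/(r(88, 43) + F(-2*(-1)*(-4))) = 1/((-38 - 1*43) + (-31 + 4*(-2*(-1)*(-4)))) = 1/((-38 - 43) + (-31 + 4*(2*(-4)))) = 1/(-81 + (-31 + 4*(-8))) = 1/(-81 + (-31 - 32)) = 1/(-81 - 63) = 1/(-144) = -1/144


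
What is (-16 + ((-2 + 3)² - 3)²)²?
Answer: 144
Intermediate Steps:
(-16 + ((-2 + 3)² - 3)²)² = (-16 + (1² - 3)²)² = (-16 + (1 - 3)²)² = (-16 + (-2)²)² = (-16 + 4)² = (-12)² = 144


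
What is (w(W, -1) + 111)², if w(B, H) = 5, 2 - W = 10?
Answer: 13456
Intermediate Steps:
W = -8 (W = 2 - 1*10 = 2 - 10 = -8)
(w(W, -1) + 111)² = (5 + 111)² = 116² = 13456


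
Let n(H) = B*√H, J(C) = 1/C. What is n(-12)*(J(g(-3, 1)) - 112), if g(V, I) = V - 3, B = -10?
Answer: 6730*I*√3/3 ≈ 3885.6*I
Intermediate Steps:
g(V, I) = -3 + V
n(H) = -10*√H
n(-12)*(J(g(-3, 1)) - 112) = (-20*I*√3)*(1/(-3 - 3) - 112) = (-20*I*√3)*(1/(-6) - 112) = (-20*I*√3)*(-⅙ - 112) = -20*I*√3*(-673/6) = 6730*I*√3/3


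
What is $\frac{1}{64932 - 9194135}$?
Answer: $- \frac{1}{9129203} \approx -1.0954 \cdot 10^{-7}$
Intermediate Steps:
$\frac{1}{64932 - 9194135} = \frac{1}{-9129203} = - \frac{1}{9129203}$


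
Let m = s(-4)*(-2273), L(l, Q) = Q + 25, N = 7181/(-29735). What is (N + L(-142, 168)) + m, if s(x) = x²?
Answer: -1075670806/29735 ≈ -36175.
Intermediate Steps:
N = -7181/29735 (N = 7181*(-1/29735) = -7181/29735 ≈ -0.24150)
L(l, Q) = 25 + Q
m = -36368 (m = (-4)²*(-2273) = 16*(-2273) = -36368)
(N + L(-142, 168)) + m = (-7181/29735 + (25 + 168)) - 36368 = (-7181/29735 + 193) - 36368 = 5731674/29735 - 36368 = -1075670806/29735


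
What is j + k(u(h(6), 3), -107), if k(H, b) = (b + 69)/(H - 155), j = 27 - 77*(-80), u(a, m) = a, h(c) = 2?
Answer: 946649/153 ≈ 6187.3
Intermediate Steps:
j = 6187 (j = 27 + 6160 = 6187)
k(H, b) = (69 + b)/(-155 + H)
j + k(u(h(6), 3), -107) = 6187 + (69 - 107)/(-155 + 2) = 6187 - 38/(-153) = 6187 - 1/153*(-38) = 6187 + 38/153 = 946649/153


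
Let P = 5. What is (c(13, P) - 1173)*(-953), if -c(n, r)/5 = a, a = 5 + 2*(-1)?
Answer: 1132164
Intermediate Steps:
a = 3 (a = 5 - 2 = 3)
c(n, r) = -15 (c(n, r) = -5*3 = -15)
(c(13, P) - 1173)*(-953) = (-15 - 1173)*(-953) = -1188*(-953) = 1132164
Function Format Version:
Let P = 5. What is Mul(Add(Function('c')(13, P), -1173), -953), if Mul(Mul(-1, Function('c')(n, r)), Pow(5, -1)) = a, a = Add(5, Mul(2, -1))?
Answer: 1132164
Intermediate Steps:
a = 3 (a = Add(5, -2) = 3)
Function('c')(n, r) = -15 (Function('c')(n, r) = Mul(-5, 3) = -15)
Mul(Add(Function('c')(13, P), -1173), -953) = Mul(Add(-15, -1173), -953) = Mul(-1188, -953) = 1132164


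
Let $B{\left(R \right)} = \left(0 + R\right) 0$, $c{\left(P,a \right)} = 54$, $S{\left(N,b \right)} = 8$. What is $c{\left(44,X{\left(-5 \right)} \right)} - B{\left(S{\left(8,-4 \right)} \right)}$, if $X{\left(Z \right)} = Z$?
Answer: $54$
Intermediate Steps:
$B{\left(R \right)} = 0$ ($B{\left(R \right)} = R 0 = 0$)
$c{\left(44,X{\left(-5 \right)} \right)} - B{\left(S{\left(8,-4 \right)} \right)} = 54 - 0 = 54 + 0 = 54$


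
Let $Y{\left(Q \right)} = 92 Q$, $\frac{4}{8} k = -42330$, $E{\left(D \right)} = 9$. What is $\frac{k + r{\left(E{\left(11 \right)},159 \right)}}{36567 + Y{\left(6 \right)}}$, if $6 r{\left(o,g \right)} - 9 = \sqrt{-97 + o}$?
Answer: $- \frac{56439}{24746} + \frac{i \sqrt{22}}{111357} \approx -2.2807 + 4.2121 \cdot 10^{-5} i$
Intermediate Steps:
$k = -84660$ ($k = 2 \left(-42330\right) = -84660$)
$r{\left(o,g \right)} = \frac{3}{2} + \frac{\sqrt{-97 + o}}{6}$
$\frac{k + r{\left(E{\left(11 \right)},159 \right)}}{36567 + Y{\left(6 \right)}} = \frac{-84660 + \left(\frac{3}{2} + \frac{\sqrt{-97 + 9}}{6}\right)}{36567 + 92 \cdot 6} = \frac{-84660 + \left(\frac{3}{2} + \frac{\sqrt{-88}}{6}\right)}{36567 + 552} = \frac{-84660 + \left(\frac{3}{2} + \frac{2 i \sqrt{22}}{6}\right)}{37119} = \left(-84660 + \left(\frac{3}{2} + \frac{i \sqrt{22}}{3}\right)\right) \frac{1}{37119} = \left(- \frac{169317}{2} + \frac{i \sqrt{22}}{3}\right) \frac{1}{37119} = - \frac{56439}{24746} + \frac{i \sqrt{22}}{111357}$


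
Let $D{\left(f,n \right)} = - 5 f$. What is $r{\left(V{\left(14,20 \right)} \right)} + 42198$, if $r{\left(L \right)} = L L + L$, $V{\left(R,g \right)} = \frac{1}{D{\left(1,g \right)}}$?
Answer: $\frac{1054946}{25} \approx 42198.0$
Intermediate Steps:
$V{\left(R,g \right)} = - \frac{1}{5}$ ($V{\left(R,g \right)} = \frac{1}{\left(-5\right) 1} = \frac{1}{-5} = - \frac{1}{5}$)
$r{\left(L \right)} = L + L^{2}$ ($r{\left(L \right)} = L^{2} + L = L + L^{2}$)
$r{\left(V{\left(14,20 \right)} \right)} + 42198 = - \frac{1 - \frac{1}{5}}{5} + 42198 = \left(- \frac{1}{5}\right) \frac{4}{5} + 42198 = - \frac{4}{25} + 42198 = \frac{1054946}{25}$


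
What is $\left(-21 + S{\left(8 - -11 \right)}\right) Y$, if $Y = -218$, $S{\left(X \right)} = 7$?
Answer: $3052$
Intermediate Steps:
$\left(-21 + S{\left(8 - -11 \right)}\right) Y = \left(-21 + 7\right) \left(-218\right) = \left(-14\right) \left(-218\right) = 3052$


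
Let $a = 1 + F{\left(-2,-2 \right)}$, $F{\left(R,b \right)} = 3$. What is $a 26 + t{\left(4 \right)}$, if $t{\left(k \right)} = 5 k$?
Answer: $124$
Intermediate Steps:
$a = 4$ ($a = 1 + 3 = 4$)
$a 26 + t{\left(4 \right)} = 4 \cdot 26 + 5 \cdot 4 = 104 + 20 = 124$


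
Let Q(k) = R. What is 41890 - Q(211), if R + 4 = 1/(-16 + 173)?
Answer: 6577357/157 ≈ 41894.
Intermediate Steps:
R = -627/157 (R = -4 + 1/(-16 + 173) = -4 + 1/157 = -627/157 ≈ -3.9936)
Q(k) = -627/157
41890 - Q(211) = 41890 - 1*(-627/157) = 41890 + 627/157 = 6577357/157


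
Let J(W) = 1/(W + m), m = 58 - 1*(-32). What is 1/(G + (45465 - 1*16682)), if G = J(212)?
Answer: 302/8692467 ≈ 3.4743e-5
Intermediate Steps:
m = 90 (m = 58 + 32 = 90)
J(W) = 1/(90 + W) (J(W) = 1/(W + 90) = 1/(90 + W))
G = 1/302 (G = 1/(90 + 212) = 1/302 ≈ 0.0033113)
1/(G + (45465 - 1*16682)) = 1/(1/302 + (45465 - 1*16682)) = 1/(1/302 + (45465 - 16682)) = 1/(1/302 + 28783) = 1/(8692467/302) = 302/8692467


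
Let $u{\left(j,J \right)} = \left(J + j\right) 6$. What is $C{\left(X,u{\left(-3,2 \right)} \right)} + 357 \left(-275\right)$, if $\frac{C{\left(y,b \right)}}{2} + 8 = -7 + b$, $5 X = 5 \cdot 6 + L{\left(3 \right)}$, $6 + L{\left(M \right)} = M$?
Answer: $-98217$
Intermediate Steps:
$u{\left(j,J \right)} = 6 J + 6 j$
$L{\left(M \right)} = -6 + M$
$X = \frac{27}{5}$ ($X = \frac{5 \cdot 6 + \left(-6 + 3\right)}{5} = \frac{30 - 3}{5} = \frac{1}{5} \cdot 27 = \frac{27}{5} \approx 5.4$)
$C{\left(y,b \right)} = -30 + 2 b$ ($C{\left(y,b \right)} = -16 + 2 \left(-7 + b\right) = -16 + \left(-14 + 2 b\right) = -30 + 2 b$)
$C{\left(X,u{\left(-3,2 \right)} \right)} + 357 \left(-275\right) = \left(-30 + 2 \left(6 \cdot 2 + 6 \left(-3\right)\right)\right) + 357 \left(-275\right) = \left(-30 + 2 \left(12 - 18\right)\right) - 98175 = \left(-30 + 2 \left(-6\right)\right) - 98175 = \left(-30 - 12\right) - 98175 = -42 - 98175 = -98217$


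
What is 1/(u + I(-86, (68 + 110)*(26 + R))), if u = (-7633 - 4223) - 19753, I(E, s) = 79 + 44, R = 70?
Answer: -1/31486 ≈ -3.1760e-5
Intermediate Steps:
I(E, s) = 123
u = -31609 (u = -11856 - 19753 = -31609)
1/(u + I(-86, (68 + 110)*(26 + R))) = 1/(-31609 + 123) = 1/(-31486) = -1/31486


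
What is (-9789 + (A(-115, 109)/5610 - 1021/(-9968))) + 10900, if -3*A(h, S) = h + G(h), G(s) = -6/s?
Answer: 10718074121521/9646282800 ≈ 1111.1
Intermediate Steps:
A(h, S) = 2/h - h/3 (A(h, S) = -(h - 6/h)/3 = 2/h - h/3)
(-9789 + (A(-115, 109)/5610 - 1021/(-9968))) + 10900 = (-9789 + ((2/(-115) - 1/3*(-115))/5610 - 1021/(-9968))) + 10900 = (-9789 + ((2*(-1/115) + 115/3)*(1/5610) - 1021*(-1/9968))) + 10900 = (-9789 + ((-2/115 + 115/3)*(1/5610) + 1021/9968)) + 10900 = (-9789 + ((13219/345)*(1/5610) + 1021/9968)) + 10900 = (-9789 + (13219/1935450 + 1021/9968)) + 10900 = (-9789 + 1053930721/9646282800) + 10900 = -94426408398479/9646282800 + 10900 = 10718074121521/9646282800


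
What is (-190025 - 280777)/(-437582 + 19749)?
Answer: 470802/417833 ≈ 1.1268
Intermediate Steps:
(-190025 - 280777)/(-437582 + 19749) = -470802/(-417833) = -470802*(-1/417833) = 470802/417833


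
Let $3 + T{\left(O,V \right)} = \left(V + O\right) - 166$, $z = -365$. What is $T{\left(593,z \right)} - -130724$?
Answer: $130783$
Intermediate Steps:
$T{\left(O,V \right)} = -169 + O + V$ ($T{\left(O,V \right)} = -3 - \left(166 - O - V\right) = -3 + \left(-166 + O + V\right) = -169 + O + V$)
$T{\left(593,z \right)} - -130724 = \left(-169 + 593 - 365\right) - -130724 = 59 + 130724 = 130783$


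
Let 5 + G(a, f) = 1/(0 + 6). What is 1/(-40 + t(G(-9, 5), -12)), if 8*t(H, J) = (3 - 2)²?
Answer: -8/319 ≈ -0.025078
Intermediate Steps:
G(a, f) = -29/6 (G(a, f) = -5 + 1/(0 + 6) = -5 + 1/6 = -5 + ⅙ = -29/6)
t(H, J) = ⅛ (t(H, J) = (3 - 2)²/8 = (⅛)*1² = (⅛)*1 = ⅛)
1/(-40 + t(G(-9, 5), -12)) = 1/(-40 + ⅛) = 1/(-319/8) = -8/319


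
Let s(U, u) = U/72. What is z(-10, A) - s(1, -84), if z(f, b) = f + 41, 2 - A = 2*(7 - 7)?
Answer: 2231/72 ≈ 30.986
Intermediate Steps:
A = 2 (A = 2 - 2*(7 - 7) = 2 - 2*0 = 2 - 1*0 = 2 + 0 = 2)
z(f, b) = 41 + f
s(U, u) = U/72 (s(U, u) = U*(1/72) = U/72)
z(-10, A) - s(1, -84) = (41 - 10) - 1/72 = 31 - 1*1/72 = 31 - 1/72 = 2231/72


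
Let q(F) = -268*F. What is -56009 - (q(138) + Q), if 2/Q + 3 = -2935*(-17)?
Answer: -474597651/24946 ≈ -19025.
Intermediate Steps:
Q = 1/24946 (Q = 2/(-3 - 2935*(-17)) = 2/(-3 + 49895) = 2/49892 = 2*(1/49892) = 1/24946 ≈ 4.0087e-5)
-56009 - (q(138) + Q) = -56009 - (-268*138 + 1/24946) = -56009 - (-36984 + 1/24946) = -56009 - 1*(-922602863/24946) = -56009 + 922602863/24946 = -474597651/24946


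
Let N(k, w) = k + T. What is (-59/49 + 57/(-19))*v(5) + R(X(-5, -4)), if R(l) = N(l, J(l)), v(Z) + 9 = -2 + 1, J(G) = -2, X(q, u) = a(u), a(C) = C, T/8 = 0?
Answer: 1864/49 ≈ 38.041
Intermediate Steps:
T = 0 (T = 8*0 = 0)
X(q, u) = u
N(k, w) = k (N(k, w) = k + 0 = k)
v(Z) = -10 (v(Z) = -9 + (-2 + 1) = -9 - 1 = -10)
R(l) = l
(-59/49 + 57/(-19))*v(5) + R(X(-5, -4)) = (-59/49 + 57/(-19))*(-10) - 4 = (-59*1/49 + 57*(-1/19))*(-10) - 4 = (-59/49 - 3)*(-10) - 4 = -206/49*(-10) - 4 = 2060/49 - 4 = 1864/49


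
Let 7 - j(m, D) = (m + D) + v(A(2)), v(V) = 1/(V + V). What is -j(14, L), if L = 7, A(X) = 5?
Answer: 141/10 ≈ 14.100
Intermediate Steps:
v(V) = 1/(2*V)
j(m, D) = 69/10 - D - m (j(m, D) = 7 - ((m + D) + (½)/5) = 7 - ((D + m) + (½)*(⅕)) = 7 - ((D + m) + ⅒) = 7 - (⅒ + D + m) = 7 + (-⅒ - D - m) = 69/10 - D - m)
-j(14, L) = -(69/10 - 1*7 - 1*14) = -(69/10 - 7 - 14) = -1*(-141/10) = 141/10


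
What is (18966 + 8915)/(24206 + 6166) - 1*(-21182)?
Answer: 643367585/30372 ≈ 21183.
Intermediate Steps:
(18966 + 8915)/(24206 + 6166) - 1*(-21182) = 27881/30372 + 21182 = 643367585/30372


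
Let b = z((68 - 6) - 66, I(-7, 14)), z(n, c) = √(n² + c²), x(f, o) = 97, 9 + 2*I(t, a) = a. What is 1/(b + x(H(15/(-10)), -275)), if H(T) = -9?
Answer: 388/37547 - 2*√89/37547 ≈ 0.0098312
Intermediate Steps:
I(t, a) = -9/2 + a/2
z(n, c) = √(c² + n²)
b = √89/2 (b = √((-9/2 + (½)*14)² + ((68 - 6) - 66)²) = √((-9/2 + 7)² + (62 - 66)²) = √((5/2)² + (-4)²) = √(25/4 + 16) = √(89/4) = √89/2 ≈ 4.7170)
1/(b + x(H(15/(-10)), -275)) = 1/(√89/2 + 97) = 1/(97 + √89/2)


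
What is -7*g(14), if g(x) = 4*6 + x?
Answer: -266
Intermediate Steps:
g(x) = 24 + x
-7*g(14) = -7*(24 + 14) = -7*38 = -266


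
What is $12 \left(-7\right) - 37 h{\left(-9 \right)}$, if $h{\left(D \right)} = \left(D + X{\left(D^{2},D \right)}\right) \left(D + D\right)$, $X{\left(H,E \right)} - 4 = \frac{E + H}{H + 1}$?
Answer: $- \frac{115998}{41} \approx -2829.2$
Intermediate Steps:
$X{\left(H,E \right)} = 4 + \frac{E + H}{1 + H}$ ($X{\left(H,E \right)} = 4 + \frac{E + H}{H + 1} = 4 + \frac{E + H}{1 + H}$)
$h{\left(D \right)} = 2 D \left(D + \frac{4 + D + 5 D^{2}}{1 + D^{2}}\right)$ ($h{\left(D \right)} = \left(D + \frac{4 + D + 5 D^{2}}{1 + D^{2}}\right) \left(D + D\right) = \left(D + \frac{4 + D + 5 D^{2}}{1 + D^{2}}\right) 2 D = 2 D \left(D + \frac{4 + D + 5 D^{2}}{1 + D^{2}}\right)$)
$12 \left(-7\right) - 37 h{\left(-9 \right)} = 12 \left(-7\right) - 37 \cdot 2 \left(-9\right) \frac{1}{1 + \left(-9\right)^{2}} \left(4 + \left(-9\right)^{3} + 2 \left(-9\right) + 5 \left(-9\right)^{2}\right) = -84 - 37 \cdot 2 \left(-9\right) \frac{1}{1 + 81} \left(4 - 729 - 18 + 5 \cdot 81\right) = -84 - 37 \cdot 2 \left(-9\right) \frac{1}{82} \left(4 - 729 - 18 + 405\right) = -84 - 37 \cdot 2 \left(-9\right) \frac{1}{82} \left(-338\right) = -84 - \frac{112554}{41} = - \frac{115998}{41}$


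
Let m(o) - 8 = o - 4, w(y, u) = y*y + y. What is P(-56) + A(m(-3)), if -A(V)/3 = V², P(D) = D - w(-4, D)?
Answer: -71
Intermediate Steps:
w(y, u) = y + y² (w(y, u) = y² + y = y + y²)
P(D) = -12 + D (P(D) = D - (-4)*(1 - 4) = D - (-4)*(-3) = D - 1*12 = D - 12 = -12 + D)
m(o) = 4 + o (m(o) = 8 + (o - 4) = 8 + (-4 + o) = 4 + o)
A(V) = -3*V²
P(-56) + A(m(-3)) = (-12 - 56) - 3*(4 - 3)² = -68 - 3*1² = -68 - 3*1 = -68 - 3 = -71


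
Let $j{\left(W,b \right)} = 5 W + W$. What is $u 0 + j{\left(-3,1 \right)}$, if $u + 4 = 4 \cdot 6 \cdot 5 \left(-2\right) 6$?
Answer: $-18$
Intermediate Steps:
$u = -1444$ ($u = -4 + 4 \cdot 6 \cdot 5 \left(-2\right) 6 = -4 + 24 \cdot 5 \left(-2\right) 6 = -4 + 120 \left(-2\right) 6 = -4 - 1440 = -1444$)
$j{\left(W,b \right)} = 6 W$
$u 0 + j{\left(-3,1 \right)} = \left(-1444\right) 0 + 6 \left(-3\right) = 0 - 18 = -18$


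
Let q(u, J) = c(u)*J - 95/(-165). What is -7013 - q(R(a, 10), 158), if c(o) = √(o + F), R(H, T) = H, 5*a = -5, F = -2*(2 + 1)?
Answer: -231448/33 - 158*I*√7 ≈ -7013.6 - 418.03*I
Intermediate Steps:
F = -6 (F = -2*3 = -6)
a = -1 (a = (⅕)*(-5) = -1)
c(o) = √(-6 + o) (c(o) = √(o - 6) = √(-6 + o))
q(u, J) = 19/33 + J*√(-6 + u) (q(u, J) = √(-6 + u)*J - 95/(-165) = J*√(-6 + u) - 95*(-1/165) = J*√(-6 + u) + 19/33 = 19/33 + J*√(-6 + u))
-7013 - q(R(a, 10), 158) = -7013 - (19/33 + 158*√(-6 - 1)) = -7013 - (19/33 + 158*√(-7)) = -7013 - (19/33 + 158*(I*√7)) = -7013 - (19/33 + 158*I*√7) = -7013 + (-19/33 - 158*I*√7) = -231448/33 - 158*I*√7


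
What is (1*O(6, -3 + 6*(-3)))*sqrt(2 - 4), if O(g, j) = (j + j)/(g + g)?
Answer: -7*I*sqrt(2)/2 ≈ -4.9497*I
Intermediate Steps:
O(g, j) = j/g (O(g, j) = (2*j)/((2*g)) = (2*j)*(1/(2*g)) = j/g)
(1*O(6, -3 + 6*(-3)))*sqrt(2 - 4) = (1*((-3 + 6*(-3))/6))*sqrt(2 - 4) = (1*((-3 - 18)*(1/6)))*sqrt(-2) = (1*(-21*1/6))*(I*sqrt(2)) = (1*(-7/2))*(I*sqrt(2)) = -7*I*sqrt(2)/2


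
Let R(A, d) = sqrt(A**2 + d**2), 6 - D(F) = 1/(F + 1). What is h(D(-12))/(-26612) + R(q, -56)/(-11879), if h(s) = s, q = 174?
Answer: -67/292732 - 2*sqrt(8353)/11879 ≈ -0.015616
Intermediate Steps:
D(F) = 6 - 1/(1 + F) (D(F) = 6 - 1/(F + 1) = 6 - 1/(1 + F))
h(D(-12))/(-26612) + R(q, -56)/(-11879) = ((5 + 6*(-12))/(1 - 12))/(-26612) + sqrt(174**2 + (-56)**2)/(-11879) = ((5 - 72)/(-11))*(-1/26612) + sqrt(30276 + 3136)*(-1/11879) = -1/11*(-67)*(-1/26612) + sqrt(33412)*(-1/11879) = (67/11)*(-1/26612) + (2*sqrt(8353))*(-1/11879) = -67/292732 - 2*sqrt(8353)/11879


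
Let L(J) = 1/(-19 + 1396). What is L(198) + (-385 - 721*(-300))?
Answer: 297314956/1377 ≈ 2.1592e+5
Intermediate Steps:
L(J) = 1/1377
L(198) + (-385 - 721*(-300)) = 1/1377 + (-385 - 721*(-300)) = 1/1377 + (-385 + 216300) = 1/1377 + 215915 = 297314956/1377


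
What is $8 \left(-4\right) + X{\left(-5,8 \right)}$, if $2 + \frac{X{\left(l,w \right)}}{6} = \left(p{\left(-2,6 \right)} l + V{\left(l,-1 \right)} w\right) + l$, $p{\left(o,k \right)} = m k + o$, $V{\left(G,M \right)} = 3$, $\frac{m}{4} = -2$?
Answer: $1570$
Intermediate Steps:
$m = -8$ ($m = 4 \left(-2\right) = -8$)
$p{\left(o,k \right)} = o - 8 k$ ($p{\left(o,k \right)} = - 8 k + o = o - 8 k$)
$X{\left(l,w \right)} = -12 - 294 l + 18 w$ ($X{\left(l,w \right)} = -12 + 6 \left(\left(\left(-2 - 48\right) l + 3 w\right) + l\right) = -12 + 6 \left(\left(- 50 l + 3 w\right) + l\right) = -12 + 6 \left(- 49 l + 3 w\right) = -12 - \left(- 18 w + 294 l\right) = -12 - 294 l + 18 w$)
$8 \left(-4\right) + X{\left(-5,8 \right)} = 8 \left(-4\right) - -1602 = -32 + \left(-12 + 1470 + 144\right) = -32 + 1602 = 1570$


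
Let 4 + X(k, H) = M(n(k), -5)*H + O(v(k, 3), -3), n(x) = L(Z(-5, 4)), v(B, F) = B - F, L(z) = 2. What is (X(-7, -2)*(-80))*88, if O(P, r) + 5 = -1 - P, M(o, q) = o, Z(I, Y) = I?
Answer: 28160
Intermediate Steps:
n(x) = 2
O(P, r) = -6 - P (O(P, r) = -5 + (-1 - P) = -6 - P)
X(k, H) = -7 - k + 2*H (X(k, H) = -4 + (2*H + (-6 - (k - 1*3))) = -4 + (2*H + (-6 - (k - 3))) = -4 + (2*H + (-6 - (-3 + k))) = -4 + (2*H + (-6 + (3 - k))) = -4 + (2*H + (-3 - k)) = -4 + (-3 - k + 2*H) = -7 - k + 2*H)
(X(-7, -2)*(-80))*88 = ((-7 - 1*(-7) + 2*(-2))*(-80))*88 = ((-7 + 7 - 4)*(-80))*88 = -4*(-80)*88 = 320*88 = 28160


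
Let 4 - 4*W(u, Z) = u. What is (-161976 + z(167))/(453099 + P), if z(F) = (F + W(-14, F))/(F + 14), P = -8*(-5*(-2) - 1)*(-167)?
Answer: -58634969/168374526 ≈ -0.34824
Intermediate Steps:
W(u, Z) = 1 - u/4
P = 12024 (P = -8*(10 - 1)*(-167) = -8*9*(-167) = -72*(-167) = 12024)
z(F) = (9/2 + F)/(14 + F) (z(F) = (F + (1 - ¼*(-14)))/(F + 14) = (F + (1 + 7/2))/(14 + F) = (F + 9/2)/(14 + F) = (9/2 + F)/(14 + F))
(-161976 + z(167))/(453099 + P) = (-161976 + (9/2 + 167)/(14 + 167))/(453099 + 12024) = (-161976 + (343/2)/181)/465123 = (-161976 + (1/181)*(343/2))*(1/465123) = (-161976 + 343/362)*(1/465123) = -58634969/362*1/465123 = -58634969/168374526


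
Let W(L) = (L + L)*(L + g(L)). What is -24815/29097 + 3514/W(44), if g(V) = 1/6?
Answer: 164129/3200670 ≈ 0.051280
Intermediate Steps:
g(V) = 1/6
W(L) = 2*L*(1/6 + L) (W(L) = (L + L)*(L + 1/6) = (2*L)*(1/6 + L) = 2*L*(1/6 + L))
-24815/29097 + 3514/W(44) = -24815/29097 + 3514/(((1/3)*44*(1 + 6*44))) = -24815*1/29097 + 3514/(((1/3)*44*(1 + 264))) = -24815/29097 + 3514/(((1/3)*44*265)) = -24815/29097 + 3514/(11660/3) = -24815/29097 + 3514*(3/11660) = -24815/29097 + 5271/5830 = 164129/3200670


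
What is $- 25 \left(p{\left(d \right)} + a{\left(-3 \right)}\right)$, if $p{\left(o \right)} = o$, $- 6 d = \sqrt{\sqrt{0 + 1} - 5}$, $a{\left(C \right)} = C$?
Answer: $75 + \frac{25 i}{3} \approx 75.0 + 8.3333 i$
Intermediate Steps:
$d = - \frac{i}{3}$ ($d = - \frac{\sqrt{\sqrt{0 + 1} - 5}}{6} = - \frac{\sqrt{\sqrt{1} - 5}}{6} = - \frac{\sqrt{1 - 5}}{6} = - \frac{\sqrt{-4}}{6} = - \frac{2 i}{6} = - \frac{i}{3} \approx - 0.33333 i$)
$- 25 \left(p{\left(d \right)} + a{\left(-3 \right)}\right) = - 25 \left(- \frac{i}{3} - 3\right) = - 25 \left(-3 - \frac{i}{3}\right) = 75 + \frac{25 i}{3}$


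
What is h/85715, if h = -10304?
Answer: -1472/12245 ≈ -0.12021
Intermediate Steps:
h/85715 = -10304/85715 = -10304*1/85715 = -1472/12245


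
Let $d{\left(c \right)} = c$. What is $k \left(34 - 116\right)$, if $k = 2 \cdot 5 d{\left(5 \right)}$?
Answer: $-4100$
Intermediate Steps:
$k = 50$ ($k = 2 \cdot 5 \cdot 5 = 10 \cdot 5 = 50$)
$k \left(34 - 116\right) = 50 \left(34 - 116\right) = 50 \left(-82\right) = -4100$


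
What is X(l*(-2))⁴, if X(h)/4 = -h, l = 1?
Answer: 4096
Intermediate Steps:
X(h) = -4*h (X(h) = 4*(-h) = -4*h)
X(l*(-2))⁴ = (-4*(-2))⁴ = 8⁴ = 4096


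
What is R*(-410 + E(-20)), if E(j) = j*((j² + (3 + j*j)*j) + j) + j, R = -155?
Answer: -23741350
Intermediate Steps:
E(j) = j + j*(j + j² + j*(3 + j²)) (E(j) = j*((j² + (3 + j²)*j) + j) + j = j*((j² + j*(3 + j²)) + j) + j = j*(j + j² + j*(3 + j²)) + j = j + j*(j + j² + j*(3 + j²)))
R*(-410 + E(-20)) = -155*(-410 - 20*(1 + (-20)² + (-20)³ + 4*(-20))) = -155*(-410 - 20*(1 + 400 - 8000 - 80)) = -155*(-410 - 20*(-7679)) = -155*(-410 + 153580) = -155*153170 = -23741350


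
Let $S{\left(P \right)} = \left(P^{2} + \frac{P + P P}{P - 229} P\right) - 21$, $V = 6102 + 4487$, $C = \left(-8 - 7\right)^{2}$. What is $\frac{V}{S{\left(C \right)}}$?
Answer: $- \frac{21178}{5619417} \approx -0.0037687$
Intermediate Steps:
$C = 225$ ($C = \left(-15\right)^{2} = 225$)
$V = 10589$
$S{\left(P \right)} = -21 + P^{2} + \frac{P \left(P + P^{2}\right)}{-229 + P}$ ($S{\left(P \right)} = \left(P^{2} + \frac{P + P^{2}}{-229 + P} P\right) - 21 = \left(P^{2} + \frac{P \left(P + P^{2}\right)}{-229 + P}\right) - 21 = -21 + P^{2} + \frac{P \left(P + P^{2}\right)}{-229 + P}$)
$\frac{V}{S{\left(C \right)}} = \frac{10589}{\frac{1}{-229 + 225} \left(4809 - 228 \cdot 225^{2} - 4725 + 2 \cdot 225^{3}\right)} = \frac{10589}{\frac{1}{-4} \left(4809 - 11542500 - 4725 + 2 \cdot 11390625\right)} = \frac{10589}{\left(- \frac{1}{4}\right) \left(4809 - 11542500 - 4725 + 22781250\right)} = \frac{10589}{\left(- \frac{1}{4}\right) 11238834} = \frac{10589}{- \frac{5619417}{2}} = 10589 \left(- \frac{2}{5619417}\right) = - \frac{21178}{5619417}$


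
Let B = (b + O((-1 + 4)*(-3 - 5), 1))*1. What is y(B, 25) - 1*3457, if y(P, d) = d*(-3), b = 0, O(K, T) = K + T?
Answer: -3532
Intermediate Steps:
B = -23 (B = (0 + ((-1 + 4)*(-3 - 5) + 1))*1 = (0 + (3*(-8) + 1))*1 = (0 + (-24 + 1))*1 = (0 - 23)*1 = -23*1 = -23)
y(P, d) = -3*d
y(B, 25) - 1*3457 = -3*25 - 1*3457 = -75 - 3457 = -3532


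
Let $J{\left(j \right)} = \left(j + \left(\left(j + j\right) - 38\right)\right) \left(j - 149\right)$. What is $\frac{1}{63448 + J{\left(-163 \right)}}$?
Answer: $\frac{1}{227872} \approx 4.3884 \cdot 10^{-6}$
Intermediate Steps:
$J{\left(j \right)} = \left(-149 + j\right) \left(-38 + 3 j\right)$ ($J{\left(j \right)} = \left(j + \left(2 j - 38\right)\right) \left(-149 + j\right) = \left(j + \left(-38 + 2 j\right)\right) \left(-149 + j\right) = \left(-38 + 3 j\right) \left(-149 + j\right) = \left(-149 + j\right) \left(-38 + 3 j\right)$)
$\frac{1}{63448 + J{\left(-163 \right)}} = \frac{1}{63448 + \left(5662 - -79055 + 3 \left(-163\right)^{2}\right)} = \frac{1}{63448 + \left(5662 + 79055 + 3 \cdot 26569\right)} = \frac{1}{63448 + \left(5662 + 79055 + 79707\right)} = \frac{1}{63448 + 164424} = \frac{1}{227872}$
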